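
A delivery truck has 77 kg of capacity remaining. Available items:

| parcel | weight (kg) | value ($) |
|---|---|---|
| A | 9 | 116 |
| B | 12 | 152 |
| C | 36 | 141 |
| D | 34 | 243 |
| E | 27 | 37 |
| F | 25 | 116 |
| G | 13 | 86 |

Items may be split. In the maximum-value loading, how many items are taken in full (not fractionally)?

4

Order: A (116/9=12.89) > B (152/12=12.67) > D (243/34=7.15) > G (86/13=6.62) > F (116/25=4.64) > C (141/36=3.92) > E (37/27=1.37)
Fill: take A (9 @ 116) → take B (12 @ 152) → take D (34 @ 243) → take G (13 @ 86) → take 9/25 of F → 41.76; 77/77 used.
4 item(s) taken whole; one partial (take 9/25 of F).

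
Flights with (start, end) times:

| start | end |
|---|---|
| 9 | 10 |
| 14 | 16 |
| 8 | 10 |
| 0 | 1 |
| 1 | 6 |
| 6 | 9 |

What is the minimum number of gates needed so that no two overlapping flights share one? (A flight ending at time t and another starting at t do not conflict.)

Events (time:±→running): 0:+→1 1:-→0 1:+→1 6:-→0 6:+→1 8:+→2 … peak 2.

2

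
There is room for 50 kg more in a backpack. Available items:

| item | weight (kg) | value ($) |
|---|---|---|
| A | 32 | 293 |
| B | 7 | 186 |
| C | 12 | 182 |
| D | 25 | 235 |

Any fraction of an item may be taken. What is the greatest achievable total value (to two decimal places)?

657.94

Sort by value per unit weight and fill in that order.
Order: B (186/7=26.57) > C (182/12=15.17) > D (235/25=9.40) > A (293/32=9.16)
Fill: take B (7 @ 186) → take C (12 @ 182) → take D (25 @ 235) → take 6/32 of A → 54.94; 50/50 used.
Total value = 657.94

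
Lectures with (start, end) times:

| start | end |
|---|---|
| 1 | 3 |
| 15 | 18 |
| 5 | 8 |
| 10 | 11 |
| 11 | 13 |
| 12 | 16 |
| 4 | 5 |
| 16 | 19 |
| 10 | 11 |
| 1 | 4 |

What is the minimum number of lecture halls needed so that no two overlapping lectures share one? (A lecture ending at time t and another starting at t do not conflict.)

2

The answer is the maximum number of intervals overlapping at any instant.
Events (time:±→running): 1:+→1 1:+→2 … peak 2.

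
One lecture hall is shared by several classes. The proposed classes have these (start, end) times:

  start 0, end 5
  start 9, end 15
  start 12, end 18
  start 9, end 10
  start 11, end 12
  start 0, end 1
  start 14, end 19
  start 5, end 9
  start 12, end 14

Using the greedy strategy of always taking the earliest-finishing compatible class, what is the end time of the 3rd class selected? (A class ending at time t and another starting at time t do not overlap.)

Sorted by end: (0,1)  (0,5)  (5,9)  (9,10)  (11,12)  (12,14)  (9,15)  (12,18)  (14,19)
take (0,1); take (5,9); take (9,10); take (11,12); take (12,14); take (14,19).
Selected: (0,1) (5,9) (9,10) (11,12) (12,14) (14,19)

10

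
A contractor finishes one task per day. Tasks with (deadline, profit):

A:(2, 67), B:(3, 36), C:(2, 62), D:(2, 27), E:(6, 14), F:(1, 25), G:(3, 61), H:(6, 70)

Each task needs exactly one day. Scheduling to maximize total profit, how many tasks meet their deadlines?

5

Take jobs in profit order; each goes to the latest open slot no later than its deadline.
By profit: H(d6,70), A(d2,67), C(d2,62), G(d3,61), B(d3,36), D(d2,27), F(d1,25), E(d6,14)
H→slot 6; A→slot 2; C→slot 1; G→slot 3; B skipped; D skipped; F skipped; E→slot 5.
5 of 8 scheduled.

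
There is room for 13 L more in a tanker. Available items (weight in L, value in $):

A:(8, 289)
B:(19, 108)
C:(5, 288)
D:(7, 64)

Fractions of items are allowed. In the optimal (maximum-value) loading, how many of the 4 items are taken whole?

2

Sort by value per unit weight and fill in that order.
Order: C (288/5=57.60) > A (289/8=36.12) > D (64/7=9.14) > B (108/19=5.68)
Fill: take C (5 @ 288) → take A (8 @ 289); 13/13 used.
2 item(s) taken whole.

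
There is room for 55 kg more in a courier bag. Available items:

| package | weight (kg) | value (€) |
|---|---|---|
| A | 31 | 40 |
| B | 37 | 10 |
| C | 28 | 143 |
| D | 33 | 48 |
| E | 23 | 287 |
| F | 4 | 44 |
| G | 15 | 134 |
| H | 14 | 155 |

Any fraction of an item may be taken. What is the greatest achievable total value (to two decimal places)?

611.07

Greedy by value/weight ratio, highest first.
Order: E (287/23=12.48) > H (155/14=11.07) > F (44/4=11.00) > G (134/15=8.93) > C (143/28=5.11) > D (48/33=1.45) > A (40/31=1.29) > B (10/37=0.27)
Fill: take E (23 @ 287) → take H (14 @ 155) → take F (4 @ 44) → take 14/15 of G → 125.07; 55/55 used.
Total value = 611.07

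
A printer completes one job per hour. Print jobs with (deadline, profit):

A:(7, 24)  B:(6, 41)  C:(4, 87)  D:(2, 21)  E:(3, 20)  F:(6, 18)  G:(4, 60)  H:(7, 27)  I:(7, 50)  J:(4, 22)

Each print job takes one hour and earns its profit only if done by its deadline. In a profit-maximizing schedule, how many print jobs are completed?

By profit: C(d4,87), G(d4,60), I(d7,50), B(d6,41), H(d7,27), A(d7,24), J(d4,22), D(d2,21), E(d3,20), F(d6,18)
C→slot 4; G→slot 3; I→slot 7; B→slot 6; H→slot 5; A→slot 2; J→slot 1; D skipped; E skipped; F skipped.
7 of 10 scheduled.

7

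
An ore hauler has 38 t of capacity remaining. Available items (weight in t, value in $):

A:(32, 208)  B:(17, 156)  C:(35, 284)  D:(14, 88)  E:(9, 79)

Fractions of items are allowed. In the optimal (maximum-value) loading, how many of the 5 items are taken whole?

2

Order: B (156/17=9.18) > E (79/9=8.78) > C (284/35=8.11) > A (208/32=6.50) > D (88/14=6.29)
Fill: take B (17 @ 156) → take E (9 @ 79) → take 12/35 of C → 97.37; 38/38 used.
2 item(s) taken whole; one partial (take 12/35 of C).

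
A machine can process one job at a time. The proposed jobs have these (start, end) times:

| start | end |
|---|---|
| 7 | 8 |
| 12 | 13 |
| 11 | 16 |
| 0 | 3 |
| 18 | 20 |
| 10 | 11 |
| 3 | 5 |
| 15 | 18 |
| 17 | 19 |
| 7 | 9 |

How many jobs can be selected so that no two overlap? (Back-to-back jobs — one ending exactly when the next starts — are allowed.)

Greedy by earliest finish: after sorting by end time, pick each interval compatible with the last pick.
Sorted by end: (0,3)  (3,5)  (7,8)  (7,9)  (10,11)  (12,13)  (11,16)  (15,18)  (17,19)  (18,20)
take (0,3); take (3,5); take (7,8); take (10,11); take (12,13); take (15,18); take (18,20).
Selected 7 jobs.

7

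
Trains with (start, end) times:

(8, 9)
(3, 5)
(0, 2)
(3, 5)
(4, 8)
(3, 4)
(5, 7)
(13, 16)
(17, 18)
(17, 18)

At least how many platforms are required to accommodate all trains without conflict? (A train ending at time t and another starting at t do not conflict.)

3

starts: [0, 3, 3, 3, 4, 5, 8, 13, 17, 17]
ends:   [2, 4, 5, 5, 7, 8, 9, 16, 18, 18]
s0→1 e2→0 s3→1 s3→2 s3→3  — peak 3.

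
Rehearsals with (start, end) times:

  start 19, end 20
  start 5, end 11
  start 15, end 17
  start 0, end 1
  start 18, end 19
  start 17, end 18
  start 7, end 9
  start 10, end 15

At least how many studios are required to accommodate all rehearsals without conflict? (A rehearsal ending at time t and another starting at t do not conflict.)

Events (time:±→running): 0:+→1 1:-→0 5:+→1 7:+→2 … peak 2.

2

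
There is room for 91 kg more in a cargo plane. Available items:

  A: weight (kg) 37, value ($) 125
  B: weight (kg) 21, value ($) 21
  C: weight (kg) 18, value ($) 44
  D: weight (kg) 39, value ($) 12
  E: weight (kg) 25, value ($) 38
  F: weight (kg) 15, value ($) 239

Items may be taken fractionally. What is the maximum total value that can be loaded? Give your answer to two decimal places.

Ratios (sorted): F 15.93, A 3.38, C 2.44, E 1.52, B 1.00, D 0.31
take F (15 @ 239); take A (37 @ 125); take C (18 @ 44); take 21/25 of E → 31.92. Capacity used 91/91.
Total value = 439.92

439.92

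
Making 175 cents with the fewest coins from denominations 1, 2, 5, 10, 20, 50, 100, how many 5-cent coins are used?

Use the largest denomination that fits, subtract, and repeat.
175 − 1×100→75 − 1×50→25 − 1×20→5 − 1×5→0
Count of 5: 1

1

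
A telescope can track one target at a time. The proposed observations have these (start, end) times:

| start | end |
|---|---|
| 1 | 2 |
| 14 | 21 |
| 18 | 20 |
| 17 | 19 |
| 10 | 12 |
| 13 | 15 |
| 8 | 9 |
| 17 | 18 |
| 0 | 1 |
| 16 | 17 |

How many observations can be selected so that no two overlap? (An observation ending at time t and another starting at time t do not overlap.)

Order by finish time; keep every interval that doesn't clash with the previous kept one.
By end time: (0,1), (1,2), (8,9), (10,12), (13,15), (16,17), (17,18), (17,19), (18,20), (14,21).
Pick (0,1); next start ≥ 1 → (1,2); next start ≥ 2 → (8,9); next start ≥ 9 → (10,12); next start ≥ 12 → (13,15); next start ≥ 15 → (16,17); next start ≥ 17 → (17,18); next start ≥ 18 → (18,20).
Selected 8 observations.

8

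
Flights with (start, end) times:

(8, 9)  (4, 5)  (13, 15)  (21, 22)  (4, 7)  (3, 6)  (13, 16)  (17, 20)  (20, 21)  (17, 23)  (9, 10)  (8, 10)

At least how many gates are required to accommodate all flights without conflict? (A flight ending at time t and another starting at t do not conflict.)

3

The answer is the maximum number of intervals overlapping at any instant.
starts: [3, 4, 4, 8, 8, 9, 13, 13, 17, 17, 20, 21]
ends:   [5, 6, 7, 9, 10, 10, 15, 16, 20, 21, 22, 23]
s3→1 s4→2 s4→3  — peak 3.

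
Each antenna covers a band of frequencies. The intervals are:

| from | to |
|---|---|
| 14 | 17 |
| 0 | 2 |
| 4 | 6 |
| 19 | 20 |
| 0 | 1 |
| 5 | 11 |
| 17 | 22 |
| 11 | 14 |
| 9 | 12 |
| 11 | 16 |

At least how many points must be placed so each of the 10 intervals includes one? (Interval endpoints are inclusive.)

Process intervals by earliest right end; each time one isn't hit yet, stab at its right endpoint.
By right end: [0,1]  [0,2]  [4,6]  [5,11]  [9,12]  [11,14]  [11,16]  [14,17]  [19,20]  [17,22]
[0,1] uncovered → point at 1; [4,6] uncovered → point at 6; [9,12] uncovered → point at 12; [14,17] uncovered → point at 17; [19,20] uncovered → point at 20.
Points: 1, 6, 12, 17, 20 (5 total).

5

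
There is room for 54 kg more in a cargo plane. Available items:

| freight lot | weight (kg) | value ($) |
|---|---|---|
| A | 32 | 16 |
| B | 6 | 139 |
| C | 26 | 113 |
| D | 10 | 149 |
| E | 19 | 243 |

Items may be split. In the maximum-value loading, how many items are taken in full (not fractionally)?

Sort by value per unit weight and fill in that order.
Order: B (139/6=23.17) > D (149/10=14.90) > E (243/19=12.79) > C (113/26=4.35) > A (16/32=0.50)
Fill: take B (6 @ 139) → take D (10 @ 149) → take E (19 @ 243) → take 19/26 of C → 82.58; 54/54 used.
3 item(s) taken whole; one partial (take 19/26 of C).

3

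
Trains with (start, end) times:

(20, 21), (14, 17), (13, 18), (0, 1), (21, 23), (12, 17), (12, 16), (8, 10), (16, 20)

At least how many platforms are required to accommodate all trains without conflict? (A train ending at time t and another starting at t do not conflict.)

The answer is the maximum number of intervals overlapping at any instant.
Events (time:±→running): 0:+→1 1:-→0 8:+→1 10:-→0 12:+→1 12:+→2 13:+→3 14:+→4 … peak 4.

4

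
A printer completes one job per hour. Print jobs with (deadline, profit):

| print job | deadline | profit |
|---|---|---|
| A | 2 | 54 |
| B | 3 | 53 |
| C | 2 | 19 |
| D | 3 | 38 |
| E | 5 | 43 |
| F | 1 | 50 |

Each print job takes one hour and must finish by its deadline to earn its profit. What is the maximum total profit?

200

By profit: A(d2,54), B(d3,53), F(d1,50), E(d5,43), D(d3,38), C(d2,19)
A→slot 2; B→slot 3; F→slot 1; E→slot 5; D skipped; C skipped.
Profit = 50 + 54 + 53 + 43 = 200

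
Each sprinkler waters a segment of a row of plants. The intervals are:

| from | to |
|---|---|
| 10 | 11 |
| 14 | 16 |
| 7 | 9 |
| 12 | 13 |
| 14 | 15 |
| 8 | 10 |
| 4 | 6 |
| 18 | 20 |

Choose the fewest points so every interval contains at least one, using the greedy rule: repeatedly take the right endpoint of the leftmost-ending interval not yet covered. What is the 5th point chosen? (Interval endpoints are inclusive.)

15

By right end: [4,6]  [7,9]  [8,10]  [10,11]  [12,13]  [14,15]  [14,16]  [18,20]
[4,6] uncovered → point at 6; [7,9] uncovered → point at 9; [10,11] uncovered → point at 11; [12,13] uncovered → point at 13; [14,15] uncovered → point at 15; [18,20] uncovered → point at 20.
Points: 6, 9, 11, 13, 15, 20 (6 total).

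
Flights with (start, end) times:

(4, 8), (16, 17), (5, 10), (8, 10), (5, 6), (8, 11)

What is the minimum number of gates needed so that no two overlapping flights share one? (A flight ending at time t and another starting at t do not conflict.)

Events (time:±→running): 4:+→1 5:+→2 5:+→3 … peak 3.

3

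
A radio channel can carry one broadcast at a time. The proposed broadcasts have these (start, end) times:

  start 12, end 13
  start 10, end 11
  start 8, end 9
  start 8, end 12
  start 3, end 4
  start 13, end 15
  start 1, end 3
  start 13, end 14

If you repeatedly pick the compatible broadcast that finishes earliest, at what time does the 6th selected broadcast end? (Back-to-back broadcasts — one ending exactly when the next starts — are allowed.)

Sorted by end: (1,3)  (3,4)  (8,9)  (10,11)  (8,12)  (12,13)  (13,14)  (13,15)
take (1,3); take (3,4); take (8,9); take (10,11); take (12,13); take (13,14).
Selected: (1,3) (3,4) (8,9) (10,11) (12,13) (13,14)

14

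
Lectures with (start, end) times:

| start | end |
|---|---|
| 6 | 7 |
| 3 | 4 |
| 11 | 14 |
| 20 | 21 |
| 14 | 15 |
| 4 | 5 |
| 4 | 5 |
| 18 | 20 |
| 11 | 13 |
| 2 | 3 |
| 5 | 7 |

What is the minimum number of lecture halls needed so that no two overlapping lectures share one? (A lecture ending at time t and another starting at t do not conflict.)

Events (time:±→running): 2:+→1 3:-→0 3:+→1 4:-→0 4:+→1 4:+→2 … peak 2.

2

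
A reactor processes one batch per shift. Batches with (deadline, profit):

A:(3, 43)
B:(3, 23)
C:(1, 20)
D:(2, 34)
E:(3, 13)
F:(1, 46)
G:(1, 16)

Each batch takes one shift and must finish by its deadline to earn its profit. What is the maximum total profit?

Profit order: F=46 A=43 D=34 B=23 C=20 G=16 E=13
Assign: F→slot 1, A→slot 3, D→slot 2, B skipped, C skipped, G skipped, E skipped.
Slots: [1:F] [2:D] [3:A]
Profit = 46 + 34 + 43 = 123

123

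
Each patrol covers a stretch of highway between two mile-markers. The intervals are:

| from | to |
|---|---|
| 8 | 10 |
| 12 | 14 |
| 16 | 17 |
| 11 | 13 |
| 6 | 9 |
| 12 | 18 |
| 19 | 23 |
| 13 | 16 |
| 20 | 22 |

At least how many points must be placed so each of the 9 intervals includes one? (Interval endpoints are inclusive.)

4

Sorted: [6,9] [8,10] [11,13] [12,14] [13,16] [16,17] [12,18] [20,22] [19,23]
{[6,9],[8,10]} hit by 9; {[11,13],[12,14],[13,16]} hit by 13; {[16,17],[12,18]} hit by 17; {[20,22],[19,23]} hit by 22.
Points: 9, 13, 17, 22 (4 total).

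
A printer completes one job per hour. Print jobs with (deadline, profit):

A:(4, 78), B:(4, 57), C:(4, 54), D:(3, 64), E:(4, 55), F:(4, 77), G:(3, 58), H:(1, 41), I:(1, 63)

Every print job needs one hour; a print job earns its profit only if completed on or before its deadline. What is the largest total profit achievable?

282

By profit: A(d4,78), F(d4,77), D(d3,64), I(d1,63), G(d3,58), B(d4,57), E(d4,55), C(d4,54), H(d1,41)
A→slot 4; F→slot 3; D→slot 2; I→slot 1; G skipped; B skipped; E skipped; C skipped; H skipped.
Profit = 63 + 64 + 77 + 78 = 282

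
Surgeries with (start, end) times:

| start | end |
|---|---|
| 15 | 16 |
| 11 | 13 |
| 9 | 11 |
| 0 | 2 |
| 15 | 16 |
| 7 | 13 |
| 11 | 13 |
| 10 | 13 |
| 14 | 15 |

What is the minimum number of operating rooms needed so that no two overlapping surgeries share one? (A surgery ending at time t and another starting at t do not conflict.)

4

Count concurrent intervals with a sweep; the peak is the room count.
Events (time:±→running): 0:+→1 2:-→0 7:+→1 9:+→2 10:+→3 11:-→2 11:+→3 11:+→4 … peak 4.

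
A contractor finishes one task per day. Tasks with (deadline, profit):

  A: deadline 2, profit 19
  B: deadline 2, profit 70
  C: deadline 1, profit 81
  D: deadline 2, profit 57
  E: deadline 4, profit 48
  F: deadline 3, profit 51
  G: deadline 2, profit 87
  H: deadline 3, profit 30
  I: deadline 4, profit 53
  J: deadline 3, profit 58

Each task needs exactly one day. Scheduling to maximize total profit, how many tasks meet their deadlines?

By profit: G(d2,87), C(d1,81), B(d2,70), J(d3,58), D(d2,57), I(d4,53), F(d3,51), E(d4,48), H(d3,30), A(d2,19)
G→slot 2; C→slot 1; B skipped; J→slot 3; D skipped; I→slot 4; F skipped; E skipped; H skipped; A skipped.
4 of 10 scheduled.

4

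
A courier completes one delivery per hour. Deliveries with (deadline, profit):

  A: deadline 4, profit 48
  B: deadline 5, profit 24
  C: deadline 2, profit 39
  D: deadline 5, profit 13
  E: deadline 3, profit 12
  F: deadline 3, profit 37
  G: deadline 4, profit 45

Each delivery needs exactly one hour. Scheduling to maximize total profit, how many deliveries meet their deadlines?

By profit: A(d4,48), G(d4,45), C(d2,39), F(d3,37), B(d5,24), D(d5,13), E(d3,12)
A→slot 4; G→slot 3; C→slot 2; F→slot 1; B→slot 5; D skipped; E skipped.
5 of 7 scheduled.

5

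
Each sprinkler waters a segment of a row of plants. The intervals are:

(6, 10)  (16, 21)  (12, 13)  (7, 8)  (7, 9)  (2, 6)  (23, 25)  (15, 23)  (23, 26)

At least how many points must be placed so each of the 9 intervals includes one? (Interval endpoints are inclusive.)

5

Process intervals by earliest right end; each time one isn't hit yet, stab at its right endpoint.
Sorted: [2,6] [7,8] [7,9] [6,10] [12,13] [16,21] [15,23] [23,25] [23,26]
{[2,6]} hit by 6; {[7,8],[7,9],[6,10]} hit by 8; {[12,13]} hit by 13; {[16,21],[15,23]} hit by 21; {[23,25],[23,26]} hit by 25.
Points: 6, 8, 13, 21, 25 (5 total).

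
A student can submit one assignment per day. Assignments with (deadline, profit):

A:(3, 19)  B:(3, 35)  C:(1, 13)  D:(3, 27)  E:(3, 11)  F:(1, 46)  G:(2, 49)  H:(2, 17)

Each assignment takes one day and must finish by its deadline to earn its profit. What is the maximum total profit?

130

By profit: G(d2,49), F(d1,46), B(d3,35), D(d3,27), A(d3,19), H(d2,17), C(d1,13), E(d3,11)
G→slot 2; F→slot 1; B→slot 3; D skipped; A skipped; H skipped; C skipped; E skipped.
Profit = 46 + 49 + 35 = 130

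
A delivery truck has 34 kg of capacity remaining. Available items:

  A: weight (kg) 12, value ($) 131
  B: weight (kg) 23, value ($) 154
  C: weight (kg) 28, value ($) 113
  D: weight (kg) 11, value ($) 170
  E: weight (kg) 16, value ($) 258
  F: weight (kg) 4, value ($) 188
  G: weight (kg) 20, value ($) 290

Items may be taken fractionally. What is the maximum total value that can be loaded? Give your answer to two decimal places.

Greedy by value/weight ratio, highest first.
Ratios (sorted): F 47.00, E 16.12, D 15.45, G 14.50, A 10.92, B 6.70, C 4.04
take F (4 @ 188); take E (16 @ 258); take D (11 @ 170); take 3/20 of G → 43.50. Capacity used 34/34.
Total value = 659.50

659.50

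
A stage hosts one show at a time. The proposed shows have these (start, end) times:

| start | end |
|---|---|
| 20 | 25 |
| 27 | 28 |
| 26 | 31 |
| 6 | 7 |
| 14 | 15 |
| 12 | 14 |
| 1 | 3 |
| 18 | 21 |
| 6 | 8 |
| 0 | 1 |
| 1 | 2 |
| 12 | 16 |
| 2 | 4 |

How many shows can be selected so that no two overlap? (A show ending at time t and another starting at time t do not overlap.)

8

Greedy by earliest finish: after sorting by end time, pick each interval compatible with the last pick.
Sorted by end: (0,1)  (1,2)  (1,3)  (2,4)  (6,7)  (6,8)  (12,14)  (14,15)  (12,16)  (18,21)  (20,25)  (27,28)  (26,31)
take (0,1); take (1,2); take (2,4); take (6,7); take (12,14); take (14,15); take (18,21); take (27,28).
Selected 8 shows.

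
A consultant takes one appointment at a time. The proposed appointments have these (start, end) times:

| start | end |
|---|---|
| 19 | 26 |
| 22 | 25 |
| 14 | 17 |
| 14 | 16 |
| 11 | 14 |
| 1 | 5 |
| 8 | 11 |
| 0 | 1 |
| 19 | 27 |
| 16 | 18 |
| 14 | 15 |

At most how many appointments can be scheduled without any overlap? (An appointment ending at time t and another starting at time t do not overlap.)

7

Sorted by end: (0,1)  (1,5)  (8,11)  (11,14)  (14,15)  (14,16)  (14,17)  (16,18)  (22,25)  (19,26)  (19,27)
take (0,1); take (1,5); take (8,11); take (11,14); take (14,15); take (16,18); take (22,25); skip (19,27).
Selected 7 appointments.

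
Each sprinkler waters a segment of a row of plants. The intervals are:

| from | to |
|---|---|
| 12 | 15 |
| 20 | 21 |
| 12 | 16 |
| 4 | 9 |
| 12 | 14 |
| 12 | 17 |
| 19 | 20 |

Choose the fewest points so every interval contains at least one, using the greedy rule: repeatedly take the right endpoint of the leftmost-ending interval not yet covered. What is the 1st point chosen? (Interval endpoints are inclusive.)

Sorted: [4,9] [12,14] [12,15] [12,16] [12,17] [19,20] [20,21]
{[4,9]} hit by 9; {[12,14],[12,15],[12,16],[12,17]} hit by 14; {[19,20],[20,21]} hit by 20.
Points: 9, 14, 20 (3 total).

9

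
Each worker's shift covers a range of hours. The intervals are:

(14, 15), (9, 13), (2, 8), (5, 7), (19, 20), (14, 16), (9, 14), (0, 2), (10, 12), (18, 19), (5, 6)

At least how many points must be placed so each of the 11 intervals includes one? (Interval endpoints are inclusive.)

5

Sort by right endpoint; whenever an interval is uncovered, place a point at its right end.
Sorted: [0,2] [5,6] [5,7] [2,8] [10,12] [9,13] [9,14] [14,15] [14,16] [18,19] [19,20]
{[0,2]} hit by 2; {[5,6],[5,7],[2,8]} hit by 6; {[10,12],[9,13],[9,14]} hit by 12; {[14,15],[14,16]} hit by 15; {[18,19],[19,20]} hit by 19.
Points: 2, 6, 12, 15, 19 (5 total).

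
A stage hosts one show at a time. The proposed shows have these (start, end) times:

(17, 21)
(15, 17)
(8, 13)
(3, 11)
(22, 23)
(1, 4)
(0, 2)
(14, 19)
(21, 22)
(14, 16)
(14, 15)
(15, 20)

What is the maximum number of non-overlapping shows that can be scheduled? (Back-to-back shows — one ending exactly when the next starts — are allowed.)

7

Sort by end time and greedily take each interval whose start is ≥ the last chosen end.
By end time: (0,2), (1,4), (3,11), (8,13), (14,15), (14,16), (15,17), (14,19), (15,20), (17,21), (21,22), (22,23).
Pick (0,2); next start ≥ 2 → (3,11); next start ≥ 11 → (14,15); next start ≥ 15 → (15,17); next start ≥ 17 → (17,21); next start ≥ 21 → (21,22); next start ≥ 22 → (22,23).
Selected 7 shows.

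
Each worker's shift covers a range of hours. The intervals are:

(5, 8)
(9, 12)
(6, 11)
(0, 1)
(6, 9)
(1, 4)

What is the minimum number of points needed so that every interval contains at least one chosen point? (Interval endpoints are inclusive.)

Sort by right endpoint; whenever an interval is uncovered, place a point at its right end.
By right end: [0,1]  [1,4]  [5,8]  [6,9]  [6,11]  [9,12]
[0,1] uncovered → point at 1; [5,8] uncovered → point at 8; [9,12] uncovered → point at 12.
Points: 1, 8, 12 (3 total).

3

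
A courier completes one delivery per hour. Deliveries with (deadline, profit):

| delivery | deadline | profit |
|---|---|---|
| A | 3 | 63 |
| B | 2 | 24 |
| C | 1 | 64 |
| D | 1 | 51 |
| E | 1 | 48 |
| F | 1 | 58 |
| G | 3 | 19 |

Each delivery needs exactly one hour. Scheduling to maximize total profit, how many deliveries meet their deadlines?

3

Profit order: C=64 A=63 F=58 D=51 E=48 B=24 G=19
Assign: C→slot 1, A→slot 3, F skipped, D skipped, E skipped, B→slot 2, G skipped.
Slots: [1:C] [2:B] [3:A]
3 of 7 scheduled.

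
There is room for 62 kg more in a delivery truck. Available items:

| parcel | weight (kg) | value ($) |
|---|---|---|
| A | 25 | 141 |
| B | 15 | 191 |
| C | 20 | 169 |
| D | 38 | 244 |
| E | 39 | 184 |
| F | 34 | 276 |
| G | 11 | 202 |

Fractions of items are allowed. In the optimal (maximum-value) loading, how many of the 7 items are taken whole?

Greedy by value/weight ratio, highest first.
Ratios (sorted): G 18.36, B 12.73, C 8.45, F 8.12, D 6.42, A 5.64, E 4.72
take G (11 @ 202); take B (15 @ 191); take C (20 @ 169); take 16/34 of F → 129.88. Capacity used 62/62.
3 item(s) taken whole; one partial (take 16/34 of F).

3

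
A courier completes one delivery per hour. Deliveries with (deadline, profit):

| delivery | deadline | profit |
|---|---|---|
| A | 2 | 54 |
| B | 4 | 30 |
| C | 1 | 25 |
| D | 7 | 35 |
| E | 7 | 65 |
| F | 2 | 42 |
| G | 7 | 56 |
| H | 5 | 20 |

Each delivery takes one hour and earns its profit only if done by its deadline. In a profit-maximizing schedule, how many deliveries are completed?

By profit: E(d7,65), G(d7,56), A(d2,54), F(d2,42), D(d7,35), B(d4,30), C(d1,25), H(d5,20)
E→slot 7; G→slot 6; A→slot 2; F→slot 1; D→slot 5; B→slot 4; C skipped; H→slot 3.
7 of 8 scheduled.

7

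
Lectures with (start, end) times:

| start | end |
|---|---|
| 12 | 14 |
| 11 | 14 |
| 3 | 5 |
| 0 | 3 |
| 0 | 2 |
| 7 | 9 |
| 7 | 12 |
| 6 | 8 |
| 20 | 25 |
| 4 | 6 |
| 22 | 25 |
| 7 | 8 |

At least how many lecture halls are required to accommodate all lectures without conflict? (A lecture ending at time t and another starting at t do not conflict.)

4

starts: [0, 0, 3, 4, 6, 7, 7, 7, 11, 12, 20, 22]
ends:   [2, 3, 5, 6, 8, 8, 9, 12, 14, 14, 25, 25]
s0→1 s0→2 e2→1 e3→0 s3→1 s4→2 e5→1 e6→0 s6→1 s7→2 s7→3 s7→4  — peak 4.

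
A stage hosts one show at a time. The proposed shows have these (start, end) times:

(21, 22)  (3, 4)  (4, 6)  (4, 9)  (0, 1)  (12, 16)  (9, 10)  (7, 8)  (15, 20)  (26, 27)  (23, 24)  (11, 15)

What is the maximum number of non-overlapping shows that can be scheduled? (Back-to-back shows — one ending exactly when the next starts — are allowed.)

10

Greedy by earliest finish: after sorting by end time, pick each interval compatible with the last pick.
By end time: (0,1), (3,4), (4,6), (7,8), (4,9), (9,10), (11,15), (12,16), (15,20), (21,22), (23,24), (26,27).
Pick (0,1); next start ≥ 1 → (3,4); next start ≥ 4 → (4,6); next start ≥ 6 → (7,8); next start ≥ 8 → (9,10); next start ≥ 10 → (11,15); next start ≥ 15 → (15,20); next start ≥ 20 → (21,22); next start ≥ 22 → (23,24); next start ≥ 24 → (26,27).
Selected 10 shows.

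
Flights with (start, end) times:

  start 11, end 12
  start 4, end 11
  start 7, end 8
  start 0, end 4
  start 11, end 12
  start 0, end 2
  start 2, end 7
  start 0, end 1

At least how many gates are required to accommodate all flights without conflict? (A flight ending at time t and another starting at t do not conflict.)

3

starts: [0, 0, 0, 2, 4, 7, 11, 11]
ends:   [1, 2, 4, 7, 8, 11, 12, 12]
s0→1 s0→2 s0→3  — peak 3.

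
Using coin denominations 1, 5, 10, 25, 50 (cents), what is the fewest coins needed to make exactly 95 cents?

95 − 1×50→45 − 1×25→20 − 2×10→0
Total coins = 1 + 1 + 2 = 4

4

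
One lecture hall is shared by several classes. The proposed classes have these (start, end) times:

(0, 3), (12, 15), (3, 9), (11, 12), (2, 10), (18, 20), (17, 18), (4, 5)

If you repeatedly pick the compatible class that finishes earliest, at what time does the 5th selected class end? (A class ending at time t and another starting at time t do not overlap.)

18

Sort by end time and greedily take each interval whose start is ≥ the last chosen end.
By end time: (0,3), (4,5), (3,9), (2,10), (11,12), (12,15), (17,18), (18,20).
Pick (0,3); next start ≥ 3 → (4,5); next start ≥ 5 → (11,12); next start ≥ 12 → (12,15); next start ≥ 15 → (17,18); next start ≥ 18 → (18,20).
Selected: (0,3) (4,5) (11,12) (12,15) (17,18) (18,20)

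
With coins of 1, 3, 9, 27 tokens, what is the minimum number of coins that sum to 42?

Use the largest denomination that fits, subtract, and repeat.
42 = 1×27 + 1×9 + 2×3
Total coins = 1 + 1 + 2 = 4

4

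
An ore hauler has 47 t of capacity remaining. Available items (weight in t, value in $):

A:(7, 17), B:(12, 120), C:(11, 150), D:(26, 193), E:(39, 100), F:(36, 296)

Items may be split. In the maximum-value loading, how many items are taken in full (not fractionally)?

Order: C (150/11=13.64) > B (120/12=10.00) > F (296/36=8.22) > D (193/26=7.42) > E (100/39=2.56) > A (17/7=2.43)
Fill: take C (11 @ 150) → take B (12 @ 120) → take 24/36 of F → 197.33; 47/47 used.
2 item(s) taken whole; one partial (take 24/36 of F).

2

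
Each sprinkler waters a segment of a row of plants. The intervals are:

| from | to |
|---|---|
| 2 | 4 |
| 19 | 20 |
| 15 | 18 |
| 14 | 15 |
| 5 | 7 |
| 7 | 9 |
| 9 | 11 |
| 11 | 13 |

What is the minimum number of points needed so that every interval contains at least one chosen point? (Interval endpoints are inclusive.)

5

Process intervals by earliest right end; each time one isn't hit yet, stab at its right endpoint.
By right end: [2,4]  [5,7]  [7,9]  [9,11]  [11,13]  [14,15]  [15,18]  [19,20]
[2,4] uncovered → point at 4; [5,7] uncovered → point at 7; [9,11] uncovered → point at 11; [14,15] uncovered → point at 15; [19,20] uncovered → point at 20.
Points: 4, 7, 11, 15, 20 (5 total).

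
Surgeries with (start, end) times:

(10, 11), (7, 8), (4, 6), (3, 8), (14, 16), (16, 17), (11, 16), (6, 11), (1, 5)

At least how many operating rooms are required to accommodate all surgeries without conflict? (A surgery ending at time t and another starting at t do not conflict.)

3

starts: [1, 3, 4, 6, 7, 10, 11, 14, 16]
ends:   [5, 6, 8, 8, 11, 11, 16, 16, 17]
s1→1 s3→2 s4→3  — peak 3.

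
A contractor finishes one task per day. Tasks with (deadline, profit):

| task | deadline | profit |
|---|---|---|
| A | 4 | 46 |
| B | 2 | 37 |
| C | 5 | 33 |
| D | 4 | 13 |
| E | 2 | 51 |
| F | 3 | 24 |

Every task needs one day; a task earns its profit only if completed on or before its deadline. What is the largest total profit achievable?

191

Profit order: E=51 A=46 B=37 C=33 F=24 D=13
Assign: E→slot 2, A→slot 4, B→slot 1, C→slot 5, F→slot 3, D skipped.
Slots: [1:B] [2:E] [3:F] [4:A] [5:C]
Profit = 37 + 51 + 24 + 46 + 33 = 191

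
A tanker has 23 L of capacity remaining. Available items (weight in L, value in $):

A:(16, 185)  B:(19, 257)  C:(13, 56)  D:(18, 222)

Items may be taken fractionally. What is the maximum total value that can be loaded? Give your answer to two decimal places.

306.33

Order: B (257/19=13.53) > D (222/18=12.33) > A (185/16=11.56) > C (56/13=4.31)
Fill: take B (19 @ 257) → take 4/18 of D → 49.33; 23/23 used.
Total value = 306.33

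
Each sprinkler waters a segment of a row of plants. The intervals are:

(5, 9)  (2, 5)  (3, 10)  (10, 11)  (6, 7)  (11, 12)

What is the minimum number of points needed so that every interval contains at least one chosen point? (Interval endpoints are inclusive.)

3

Sort by right endpoint; whenever an interval is uncovered, place a point at its right end.
By right end: [2,5]  [6,7]  [5,9]  [3,10]  [10,11]  [11,12]
[2,5] uncovered → point at 5; [6,7] uncovered → point at 7; [10,11] uncovered → point at 11.
Points: 5, 7, 11 (3 total).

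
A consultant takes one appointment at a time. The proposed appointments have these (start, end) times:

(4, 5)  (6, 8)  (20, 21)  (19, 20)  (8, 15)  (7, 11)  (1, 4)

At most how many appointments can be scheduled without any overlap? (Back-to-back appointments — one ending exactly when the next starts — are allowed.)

Order by finish time; keep every interval that doesn't clash with the previous kept one.
Sorted by end: (1,4)  (4,5)  (6,8)  (7,11)  (8,15)  (19,20)  (20,21)
take (1,4); take (4,5); take (6,8); take (8,15); take (19,20); take (20,21).
Selected 6 appointments.

6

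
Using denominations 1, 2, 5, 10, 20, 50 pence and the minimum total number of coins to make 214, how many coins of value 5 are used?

214 − 4×50→14 − 1×10→4 − 2×2→0
Count of 5: 0

0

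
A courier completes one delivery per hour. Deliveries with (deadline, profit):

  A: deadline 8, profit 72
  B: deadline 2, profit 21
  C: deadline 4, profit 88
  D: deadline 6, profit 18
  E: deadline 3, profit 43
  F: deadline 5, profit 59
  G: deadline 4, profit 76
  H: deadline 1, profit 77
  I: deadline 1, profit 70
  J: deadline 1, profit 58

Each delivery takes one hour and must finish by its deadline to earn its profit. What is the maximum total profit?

Sort by profit descending; place each in the latest free slot ≤ its deadline.
Profit order: C=88 H=77 G=76 A=72 I=70 F=59 J=58 E=43 B=21 D=18
Assign: C→slot 4, H→slot 1, G→slot 3, A→slot 8, I skipped, F→slot 5, J skipped, E→slot 2, B skipped, D→slot 6.
Slots: [1:H] [2:E] [3:G] [4:C] [5:F] [6:D] [8:A]
Profit = 77 + 43 + 76 + 88 + 59 + 18 + 72 = 433

433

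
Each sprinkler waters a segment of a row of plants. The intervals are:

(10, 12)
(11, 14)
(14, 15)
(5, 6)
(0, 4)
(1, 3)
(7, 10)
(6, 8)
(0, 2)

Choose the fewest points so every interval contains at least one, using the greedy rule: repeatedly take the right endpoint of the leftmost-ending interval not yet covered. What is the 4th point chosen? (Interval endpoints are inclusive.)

Process intervals by earliest right end; each time one isn't hit yet, stab at its right endpoint.
Sorted: [0,2] [1,3] [0,4] [5,6] [6,8] [7,10] [10,12] [11,14] [14,15]
{[0,2],[1,3],[0,4]} hit by 2; {[5,6],[6,8]} hit by 6; {[7,10],[10,12]} hit by 10; {[11,14],[14,15]} hit by 14.
Points: 2, 6, 10, 14 (4 total).

14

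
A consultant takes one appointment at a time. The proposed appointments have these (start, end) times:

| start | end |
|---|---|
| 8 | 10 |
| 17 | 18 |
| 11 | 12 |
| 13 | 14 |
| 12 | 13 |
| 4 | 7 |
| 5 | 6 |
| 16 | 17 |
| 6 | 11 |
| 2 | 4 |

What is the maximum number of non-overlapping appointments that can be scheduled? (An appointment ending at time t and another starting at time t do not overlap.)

8

By end time: (2,4), (5,6), (4,7), (8,10), (6,11), (11,12), (12,13), (13,14), (16,17), (17,18).
Pick (2,4); next start ≥ 4 → (5,6); next start ≥ 6 → (8,10); next start ≥ 10 → (11,12); next start ≥ 12 → (12,13); next start ≥ 13 → (13,14); next start ≥ 14 → (16,17); next start ≥ 17 → (17,18).
Selected 8 appointments.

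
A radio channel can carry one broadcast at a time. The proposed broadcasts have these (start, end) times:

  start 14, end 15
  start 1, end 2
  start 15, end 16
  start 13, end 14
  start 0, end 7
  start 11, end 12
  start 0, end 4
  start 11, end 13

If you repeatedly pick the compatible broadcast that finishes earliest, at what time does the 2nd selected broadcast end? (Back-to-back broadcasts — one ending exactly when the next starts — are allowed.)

Sort by end time and greedily take each interval whose start is ≥ the last chosen end.
By end time: (1,2), (0,4), (0,7), (11,12), (11,13), (13,14), (14,15), (15,16).
Pick (1,2); next start ≥ 2 → (11,12); next start ≥ 12 → (13,14); next start ≥ 14 → (14,15); next start ≥ 15 → (15,16).
Selected: (1,2) (11,12) (13,14) (14,15) (15,16)

12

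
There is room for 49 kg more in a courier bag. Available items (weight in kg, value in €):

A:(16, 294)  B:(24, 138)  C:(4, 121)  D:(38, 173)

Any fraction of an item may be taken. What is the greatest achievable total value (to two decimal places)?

575.76

Order: C (121/4=30.25) > A (294/16=18.38) > B (138/24=5.75) > D (173/38=4.55)
Fill: take C (4 @ 121) → take A (16 @ 294) → take B (24 @ 138) → take 5/38 of D → 22.76; 49/49 used.
Total value = 575.76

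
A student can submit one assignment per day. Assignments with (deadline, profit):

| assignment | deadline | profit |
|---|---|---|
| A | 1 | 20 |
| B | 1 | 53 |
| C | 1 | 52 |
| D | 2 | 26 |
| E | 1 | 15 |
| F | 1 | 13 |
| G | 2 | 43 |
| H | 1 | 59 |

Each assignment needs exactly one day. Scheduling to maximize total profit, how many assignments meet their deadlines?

Take jobs in profit order; each goes to the latest open slot no later than its deadline.
By profit: H(d1,59), B(d1,53), C(d1,52), G(d2,43), D(d2,26), A(d1,20), E(d1,15), F(d1,13)
H→slot 1; B skipped; C skipped; G→slot 2; D skipped; A skipped; E skipped; F skipped.
2 of 8 scheduled.

2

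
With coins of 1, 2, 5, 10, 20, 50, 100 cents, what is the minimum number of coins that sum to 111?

3

111 = 1×100 + 1×10 + 1×1
Total coins = 1 + 1 + 1 = 3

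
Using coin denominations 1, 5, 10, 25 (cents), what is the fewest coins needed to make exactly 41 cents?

4

41 = 1×25 + 1×10 + 1×5 + 1×1
Total coins = 1 + 1 + 1 + 1 = 4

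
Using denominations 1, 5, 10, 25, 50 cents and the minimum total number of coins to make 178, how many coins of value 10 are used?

178 − 3×50→28 − 1×25→3 − 3×1→0
Count of 10: 0

0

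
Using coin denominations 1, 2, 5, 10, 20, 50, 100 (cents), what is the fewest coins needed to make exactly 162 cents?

4

Use the largest denomination that fits, subtract, and repeat.
162 − 1×100→62 − 1×50→12 − 1×10→2 − 1×2→0
Total coins = 1 + 1 + 1 + 1 = 4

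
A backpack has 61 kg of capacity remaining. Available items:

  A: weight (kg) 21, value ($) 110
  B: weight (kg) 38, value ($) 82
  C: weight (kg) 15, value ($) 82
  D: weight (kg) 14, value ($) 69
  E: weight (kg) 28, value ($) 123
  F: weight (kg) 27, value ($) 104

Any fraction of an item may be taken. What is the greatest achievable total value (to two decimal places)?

309.32

Ratios (sorted): C 5.47, A 5.24, D 4.93, E 4.39, F 3.85, B 2.16
take C (15 @ 82); take A (21 @ 110); take D (14 @ 69); take 11/28 of E → 48.32. Capacity used 61/61.
Total value = 309.32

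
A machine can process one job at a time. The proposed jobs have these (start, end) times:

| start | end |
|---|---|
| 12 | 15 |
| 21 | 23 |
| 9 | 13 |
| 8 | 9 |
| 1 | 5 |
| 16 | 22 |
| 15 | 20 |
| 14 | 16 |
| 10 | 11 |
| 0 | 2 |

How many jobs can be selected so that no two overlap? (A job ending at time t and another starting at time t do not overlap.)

6

By end time: (0,2), (1,5), (8,9), (10,11), (9,13), (12,15), (14,16), (15,20), (16,22), (21,23).
Pick (0,2); next start ≥ 2 → (8,9); next start ≥ 9 → (10,11); next start ≥ 11 → (12,15); next start ≥ 15 → (15,20); next start ≥ 20 → (21,23).
Selected 6 jobs.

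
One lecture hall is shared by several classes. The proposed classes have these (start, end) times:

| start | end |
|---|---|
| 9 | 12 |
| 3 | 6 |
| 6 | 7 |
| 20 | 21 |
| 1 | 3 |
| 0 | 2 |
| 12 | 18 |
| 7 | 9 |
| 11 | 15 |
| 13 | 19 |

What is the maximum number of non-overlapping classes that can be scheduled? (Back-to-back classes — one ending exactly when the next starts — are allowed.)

7

Sort by end time and greedily take each interval whose start is ≥ the last chosen end.
Sorted by end: (0,2)  (1,3)  (3,6)  (6,7)  (7,9)  (9,12)  (11,15)  (12,18)  (13,19)  (20,21)
take (0,2); skip (1,3); take (3,6); take (6,7); take (7,9); take (9,12); take (12,18); take (20,21).
Selected 7 classes.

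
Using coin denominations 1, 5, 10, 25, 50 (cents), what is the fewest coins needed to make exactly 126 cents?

4

Greedy: take as many of the largest coin as possible, then repeat with the remainder.
126 − 2×50→26 − 1×25→1 − 1×1→0
Total coins = 2 + 1 + 1 = 4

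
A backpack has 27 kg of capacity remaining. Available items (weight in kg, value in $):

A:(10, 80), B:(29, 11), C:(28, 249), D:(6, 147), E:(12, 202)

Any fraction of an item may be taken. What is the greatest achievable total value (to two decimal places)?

Order: D (147/6=24.50) > E (202/12=16.83) > C (249/28=8.89) > A (80/10=8.00) > B (11/29=0.38)
Fill: take D (6 @ 147) → take E (12 @ 202) → take 9/28 of C → 80.04; 27/27 used.
Total value = 429.04

429.04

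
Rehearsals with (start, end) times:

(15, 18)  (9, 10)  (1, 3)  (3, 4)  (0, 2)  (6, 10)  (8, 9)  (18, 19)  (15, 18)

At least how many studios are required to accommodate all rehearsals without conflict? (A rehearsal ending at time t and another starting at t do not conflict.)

The answer is the maximum number of intervals overlapping at any instant.
starts: [0, 1, 3, 6, 8, 9, 15, 15, 18]
ends:   [2, 3, 4, 9, 10, 10, 18, 18, 19]
s0→1 s1→2  — peak 2.

2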